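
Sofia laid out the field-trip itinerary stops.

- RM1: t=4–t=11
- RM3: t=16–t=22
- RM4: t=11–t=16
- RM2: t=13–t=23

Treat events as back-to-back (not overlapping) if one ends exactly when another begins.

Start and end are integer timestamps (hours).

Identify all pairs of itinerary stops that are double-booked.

RM2 & RM3, RM2 & RM4

Sorted by start: RM1, RM4, RM2, RM3.
RM4 starts exactly when RM1 ends (back-to-back, no overlap); RM1 is clear from here.
RM2 starts before RM4 ends → RM4 and RM2 overlap.
RM3 starts exactly when RM4 ends (back-to-back, no overlap).
RM3 starts before RM2 ends → RM2 and RM3 overlap.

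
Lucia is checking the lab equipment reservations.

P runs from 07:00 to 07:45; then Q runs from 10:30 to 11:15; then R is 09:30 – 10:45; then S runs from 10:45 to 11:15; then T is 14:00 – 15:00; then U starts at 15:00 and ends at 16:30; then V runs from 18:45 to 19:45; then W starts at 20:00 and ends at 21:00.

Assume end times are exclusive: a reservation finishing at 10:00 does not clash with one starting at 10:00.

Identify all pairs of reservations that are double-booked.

Q & R, Q & S

Sorted by start: P, R, Q, S, T, U, V, W.
R starts after P ends — done with P.
Q starts before R ends → R and Q overlap.
S starts exactly when R ends (back-to-back, no overlap) — done with R.
S starts before Q ends → Q and S overlap.
T starts after Q ends — done with Q.
T starts after S ends — done with S.
U starts exactly when T ends (back-to-back, no overlap) — done with T.
V starts after U ends — done with U.
W starts after V ends.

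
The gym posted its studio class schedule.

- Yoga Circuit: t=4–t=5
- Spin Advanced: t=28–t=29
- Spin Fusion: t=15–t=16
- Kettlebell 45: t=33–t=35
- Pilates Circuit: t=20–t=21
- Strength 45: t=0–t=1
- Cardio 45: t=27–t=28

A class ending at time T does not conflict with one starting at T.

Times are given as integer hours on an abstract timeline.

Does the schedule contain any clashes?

No

Sorted by start: Strength 45, Yoga Circuit, Spin Fusion, Pilates Circuit, Cardio 45, Spin Advanced, Kettlebell 45.
Yoga Circuit starts after Strength 45 ends, so nothing later overlaps Strength 45 either.
Spin Fusion starts after Yoga Circuit ends, so nothing later overlaps Yoga Circuit either.
Pilates Circuit starts after Spin Fusion ends, so nothing later overlaps Spin Fusion either.
Cardio 45 starts after Pilates Circuit ends, so nothing later overlaps Pilates Circuit either.
Spin Advanced starts exactly when Cardio 45 ends (back-to-back, no overlap), so nothing later overlaps Cardio 45 either.
Kettlebell 45 starts after Spin Advanced ends.
Every pair is clear; the schedule has no overlaps.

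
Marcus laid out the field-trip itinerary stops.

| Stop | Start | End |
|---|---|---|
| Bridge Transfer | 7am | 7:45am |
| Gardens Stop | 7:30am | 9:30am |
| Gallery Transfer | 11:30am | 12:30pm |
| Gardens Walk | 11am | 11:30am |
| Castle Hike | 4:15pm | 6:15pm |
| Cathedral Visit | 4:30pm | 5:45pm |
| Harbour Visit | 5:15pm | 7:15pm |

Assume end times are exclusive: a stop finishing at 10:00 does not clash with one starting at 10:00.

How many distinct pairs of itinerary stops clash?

4

Two intervals overlap when each starts before the other ends.
Sorted by start: Bridge Transfer, Gardens Stop, Gardens Walk, Gallery Transfer, Castle Hike, Cathedral Visit, Harbour Visit.
Gardens Stop starts before Bridge Transfer ends → Bridge Transfer and Gardens Stop overlap.
Gardens Walk starts after Bridge Transfer ends — done with Bridge Transfer.
Gardens Walk starts after Gardens Stop ends — done with Gardens Stop.
Gallery Transfer starts exactly when Gardens Walk ends (back-to-back, no overlap) — done with Gardens Walk.
Castle Hike starts after Gallery Transfer ends — done with Gallery Transfer.
Cathedral Visit starts before Castle Hike ends → Castle Hike and Cathedral Visit overlap.
Harbour Visit starts before Castle Hike ends → Castle Hike and Harbour Visit overlap.
Harbour Visit starts before Cathedral Visit ends → Cathedral Visit and Harbour Visit overlap.
Overlapping pairs: Bridge Transfer & Gardens Stop, Castle Hike & Cathedral Visit, Castle Hike & Harbour Visit, Cathedral Visit & Harbour Visit — 4 in total.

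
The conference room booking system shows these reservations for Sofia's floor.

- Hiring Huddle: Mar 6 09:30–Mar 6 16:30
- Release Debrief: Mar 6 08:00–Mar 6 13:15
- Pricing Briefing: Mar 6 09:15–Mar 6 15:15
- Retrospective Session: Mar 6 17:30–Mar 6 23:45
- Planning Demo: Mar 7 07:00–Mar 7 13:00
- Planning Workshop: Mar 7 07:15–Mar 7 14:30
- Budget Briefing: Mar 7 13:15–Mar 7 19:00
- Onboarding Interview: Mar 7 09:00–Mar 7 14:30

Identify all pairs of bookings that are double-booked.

Two intervals overlap when each starts before the other ends.
Sorted by start: Release Debrief, Pricing Briefing, Hiring Huddle, Retrospective Session, Planning Demo, Planning Workshop, Onboarding Interview, Budget Briefing.
Pricing Briefing starts before Release Debrief ends → Release Debrief and Pricing Briefing overlap.
Hiring Huddle starts before Release Debrief ends → Release Debrief and Hiring Huddle overlap.
Retrospective Session starts after Release Debrief ends; Release Debrief is clear from here.
Hiring Huddle starts before Pricing Briefing ends → Pricing Briefing and Hiring Huddle overlap.
Retrospective Session starts after Pricing Briefing ends; Pricing Briefing is clear from here.
Retrospective Session starts after Hiring Huddle ends; Hiring Huddle is clear from here.
Planning Demo starts after Retrospective Session ends; Retrospective Session is clear from here.
Planning Workshop starts before Planning Demo ends → Planning Demo and Planning Workshop overlap.
Onboarding Interview starts before Planning Demo ends → Planning Demo and Onboarding Interview overlap.
Budget Briefing starts after Planning Demo ends.
Onboarding Interview starts before Planning Workshop ends → Planning Workshop and Onboarding Interview overlap.
Budget Briefing starts before Planning Workshop ends → Planning Workshop and Budget Briefing overlap.
Budget Briefing starts before Onboarding Interview ends → Onboarding Interview and Budget Briefing overlap.

Budget Briefing & Onboarding Interview, Budget Briefing & Planning Workshop, Hiring Huddle & Pricing Briefing, Hiring Huddle & Release Debrief, Onboarding Interview & Planning Demo, Onboarding Interview & Planning Workshop, Planning Demo & Planning Workshop, Pricing Briefing & Release Debrief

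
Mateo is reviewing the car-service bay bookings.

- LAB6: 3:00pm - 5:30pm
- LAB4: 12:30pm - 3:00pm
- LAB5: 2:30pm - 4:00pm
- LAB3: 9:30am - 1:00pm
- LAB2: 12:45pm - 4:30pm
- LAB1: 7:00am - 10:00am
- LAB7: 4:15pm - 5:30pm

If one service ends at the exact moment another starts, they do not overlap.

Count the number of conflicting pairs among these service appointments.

10

Sorted by start: LAB1, LAB3, LAB4, LAB2, LAB5, LAB6, LAB7.
LAB3 starts before LAB1 ends → LAB1 and LAB3 overlap.
LAB4 starts after LAB1 ends, so nothing later overlaps LAB1 either.
LAB4 starts before LAB3 ends → LAB3 and LAB4 overlap.
LAB2 starts before LAB3 ends → LAB3 and LAB2 overlap.
LAB5 starts after LAB3 ends, so nothing later overlaps LAB3 either.
LAB2 starts before LAB4 ends → LAB4 and LAB2 overlap.
LAB5 starts before LAB4 ends → LAB4 and LAB5 overlap.
LAB6 starts exactly when LAB4 ends (back-to-back, no overlap), so nothing later overlaps LAB4 either.
LAB5 starts before LAB2 ends → LAB2 and LAB5 overlap.
LAB6 starts before LAB2 ends → LAB2 and LAB6 overlap.
LAB7 starts before LAB2 ends → LAB2 and LAB7 overlap.
LAB6 starts before LAB5 ends → LAB5 and LAB6 overlap.
LAB7 starts after LAB5 ends.
LAB7 starts before LAB6 ends → LAB6 and LAB7 overlap.
Overlapping pairs: LAB1 & LAB3, LAB2 & LAB3, LAB2 & LAB4, LAB2 & LAB5, LAB2 & LAB6, LAB2 & LAB7, LAB3 & LAB4, LAB4 & LAB5, LAB5 & LAB6, LAB6 & LAB7 — 10 in total.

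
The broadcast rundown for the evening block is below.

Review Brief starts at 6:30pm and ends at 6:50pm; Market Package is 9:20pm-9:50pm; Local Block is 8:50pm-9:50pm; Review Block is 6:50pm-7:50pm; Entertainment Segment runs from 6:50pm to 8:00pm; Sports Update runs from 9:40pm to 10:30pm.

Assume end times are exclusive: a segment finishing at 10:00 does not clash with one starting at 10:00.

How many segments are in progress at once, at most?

3

Sort all start/end points and keep a running count:
6:30pm start Review Brief → 1
6:50pm end Review Brief → 0
6:50pm start Entertainment Segment → 1
6:50pm start Review Block → 2
7:50pm end Review Block → 1
8:00pm end Entertainment Segment → 0
8:50pm start Local Block → 1
9:20pm start Market Package → 2
9:40pm start Sports Update → 3
9:50pm end Local Block → 2
9:50pm end Market Package → 1
10:30pm end Sports Update → 0
Peak is 3, at 9:40pm (Local Block, Market Package, Sports Update).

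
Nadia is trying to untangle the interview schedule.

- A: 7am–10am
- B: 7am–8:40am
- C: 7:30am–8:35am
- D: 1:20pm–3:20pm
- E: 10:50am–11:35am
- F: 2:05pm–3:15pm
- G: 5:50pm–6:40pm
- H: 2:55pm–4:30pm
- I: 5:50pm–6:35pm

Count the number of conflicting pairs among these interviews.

Two intervals overlap when each starts before the other ends.
Sorted by start: A, B, C, E, D, F, H, G, I.
B starts before A ends → A and B overlap.
C starts before A ends → A and C overlap.
E starts after A ends, so nothing later overlaps A either.
C starts before B ends → B and C overlap.
E starts after B ends, so nothing later overlaps B either.
E starts after C ends, so nothing later overlaps C either.
D starts after E ends, so nothing later overlaps E either.
F starts before D ends → D and F overlap.
H starts before D ends → D and H overlap.
G starts after D ends, so nothing later overlaps D either.
H starts before F ends → F and H overlap.
G starts after F ends, so nothing later overlaps F either.
G starts after H ends, so nothing later overlaps H either.
I starts before G ends → G and I overlap.
Overlapping pairs: A & B, A & C, B & C, D & F, D & H, F & H, G & I — 7 in total.

7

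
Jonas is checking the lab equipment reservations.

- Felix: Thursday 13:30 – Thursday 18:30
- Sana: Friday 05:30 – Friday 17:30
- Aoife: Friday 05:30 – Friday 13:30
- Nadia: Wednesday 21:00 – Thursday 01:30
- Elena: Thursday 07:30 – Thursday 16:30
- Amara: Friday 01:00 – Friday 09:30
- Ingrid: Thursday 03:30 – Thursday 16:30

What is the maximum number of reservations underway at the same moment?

Walk through starts and ends in time order (an end at T is processed before a start at T):
Wednesday 21:00 start Nadia → 1
Thursday 01:30 end Nadia → 0
Thursday 03:30 start Ingrid → 1
Thursday 07:30 start Elena → 2
Thursday 13:30 start Felix → 3
Thursday 16:30 end Elena → 2
Thursday 16:30 end Ingrid → 1
Thursday 18:30 end Felix → 0
Friday 01:00 start Amara → 1
Friday 05:30 start Aoife → 2
Friday 05:30 start Sana → 3
Friday 09:30 end Amara → 2
Friday 13:30 end Aoife → 1
Friday 17:30 end Sana → 0
Peak is 3, at Thursday 13:30 (Elena, Felix, Ingrid).

3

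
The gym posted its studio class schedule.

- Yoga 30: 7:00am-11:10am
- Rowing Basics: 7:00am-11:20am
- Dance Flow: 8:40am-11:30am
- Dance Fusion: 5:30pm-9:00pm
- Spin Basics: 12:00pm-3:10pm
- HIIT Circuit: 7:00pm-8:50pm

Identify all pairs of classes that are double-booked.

Sorted by start: Yoga 30, Rowing Basics, Dance Flow, Spin Basics, Dance Fusion, HIIT Circuit.
Rowing Basics starts before Yoga 30 ends → Yoga 30 and Rowing Basics overlap.
Dance Flow starts before Yoga 30 ends → Yoga 30 and Dance Flow overlap.
Spin Basics starts after Yoga 30 ends, so Yoga 30 has no further overlaps.
Dance Flow starts before Rowing Basics ends → Rowing Basics and Dance Flow overlap.
Spin Basics starts after Rowing Basics ends, so Rowing Basics has no further overlaps.
Spin Basics starts after Dance Flow ends, so Dance Flow has no further overlaps.
Dance Fusion starts after Spin Basics ends, so Spin Basics has no further overlaps.
HIIT Circuit starts before Dance Fusion ends → Dance Fusion and HIIT Circuit overlap.

Dance Flow & Rowing Basics, Dance Flow & Yoga 30, Dance Fusion & HIIT Circuit, Rowing Basics & Yoga 30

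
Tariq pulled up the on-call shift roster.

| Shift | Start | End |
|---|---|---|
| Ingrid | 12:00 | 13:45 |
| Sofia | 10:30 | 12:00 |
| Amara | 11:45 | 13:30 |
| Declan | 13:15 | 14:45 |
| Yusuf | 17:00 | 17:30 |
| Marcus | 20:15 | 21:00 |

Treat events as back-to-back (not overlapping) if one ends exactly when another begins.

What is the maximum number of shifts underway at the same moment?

Walk through starts and ends in time order (an end at T is processed before a start at T):
10:30 start Sofia → 1
11:45 start Amara → 2
12:00 end Sofia → 1
12:00 start Ingrid → 2
13:15 start Declan → 3
13:30 end Amara → 2
13:45 end Ingrid → 1
14:45 end Declan → 0
17:00 start Yusuf → 1
17:30 end Yusuf → 0
20:15 start Marcus → 1
21:00 end Marcus → 0
Peak is 3, at 13:15 (Amara, Declan, Ingrid).

3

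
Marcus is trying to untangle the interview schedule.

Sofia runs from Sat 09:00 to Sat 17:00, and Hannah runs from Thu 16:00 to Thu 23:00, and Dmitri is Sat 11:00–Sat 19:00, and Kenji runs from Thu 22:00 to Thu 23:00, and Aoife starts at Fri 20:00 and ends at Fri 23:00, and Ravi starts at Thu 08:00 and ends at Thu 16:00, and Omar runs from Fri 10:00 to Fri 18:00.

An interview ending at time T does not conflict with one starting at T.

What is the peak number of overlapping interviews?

Walk through starts and ends in time order (an end at T is processed before a start at T):
Thu 08:00 start Ravi → 1
Thu 16:00 end Ravi → 0
Thu 16:00 start Hannah → 1
Thu 22:00 start Kenji → 2
Thu 23:00 end Hannah → 1
Thu 23:00 end Kenji → 0
Fri 10:00 start Omar → 1
Fri 18:00 end Omar → 0
Fri 20:00 start Aoife → 1
Fri 23:00 end Aoife → 0
Sat 09:00 start Sofia → 1
Sat 11:00 start Dmitri → 2
Sat 17:00 end Sofia → 1
Sat 19:00 end Dmitri → 0
Peak is 2, at Thu 22:00 (Hannah, Kenji).

2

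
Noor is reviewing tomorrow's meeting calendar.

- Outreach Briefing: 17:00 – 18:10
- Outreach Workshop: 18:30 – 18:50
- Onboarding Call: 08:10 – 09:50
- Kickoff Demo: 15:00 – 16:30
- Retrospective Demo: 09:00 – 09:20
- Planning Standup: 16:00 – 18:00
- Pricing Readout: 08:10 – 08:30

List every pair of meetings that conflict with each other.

Kickoff Demo & Planning Standup, Onboarding Call & Pricing Readout, Onboarding Call & Retrospective Demo, Outreach Briefing & Planning Standup

Sorted by start: Onboarding Call, Pricing Readout, Retrospective Demo, Kickoff Demo, Planning Standup, Outreach Briefing, Outreach Workshop.
Pricing Readout starts before Onboarding Call ends → Onboarding Call and Pricing Readout overlap.
Retrospective Demo starts before Onboarding Call ends → Onboarding Call and Retrospective Demo overlap.
Kickoff Demo starts after Onboarding Call ends, so nothing later overlaps Onboarding Call either.
Retrospective Demo starts after Pricing Readout ends, so nothing later overlaps Pricing Readout either.
Kickoff Demo starts after Retrospective Demo ends, so nothing later overlaps Retrospective Demo either.
Planning Standup starts before Kickoff Demo ends → Kickoff Demo and Planning Standup overlap.
Outreach Briefing starts after Kickoff Demo ends, so nothing later overlaps Kickoff Demo either.
Outreach Briefing starts before Planning Standup ends → Planning Standup and Outreach Briefing overlap.
Outreach Workshop starts after Planning Standup ends.
Outreach Workshop starts after Outreach Briefing ends.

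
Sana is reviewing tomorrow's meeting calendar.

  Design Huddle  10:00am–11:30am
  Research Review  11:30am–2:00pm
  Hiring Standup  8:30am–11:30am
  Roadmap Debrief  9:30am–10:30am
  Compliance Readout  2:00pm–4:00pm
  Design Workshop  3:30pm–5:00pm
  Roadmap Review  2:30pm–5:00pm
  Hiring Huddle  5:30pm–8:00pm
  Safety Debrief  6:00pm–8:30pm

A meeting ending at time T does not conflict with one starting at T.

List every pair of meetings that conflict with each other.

Check each pair: they overlap iff neither finishes before the other starts.
Sorted by start: Hiring Standup, Roadmap Debrief, Design Huddle, Research Review, Compliance Readout, Roadmap Review, Design Workshop, Hiring Huddle, Safety Debrief.
Roadmap Debrief starts before Hiring Standup ends → Hiring Standup and Roadmap Debrief overlap.
Design Huddle starts before Hiring Standup ends → Hiring Standup and Design Huddle overlap.
Research Review starts exactly when Hiring Standup ends (back-to-back, no overlap), so Hiring Standup has no further overlaps.
Design Huddle starts before Roadmap Debrief ends → Roadmap Debrief and Design Huddle overlap.
Research Review starts after Roadmap Debrief ends, so Roadmap Debrief has no further overlaps.
Research Review starts exactly when Design Huddle ends (back-to-back, no overlap), so Design Huddle has no further overlaps.
Compliance Readout starts exactly when Research Review ends (back-to-back, no overlap), so Research Review has no further overlaps.
Roadmap Review starts before Compliance Readout ends → Compliance Readout and Roadmap Review overlap.
Design Workshop starts before Compliance Readout ends → Compliance Readout and Design Workshop overlap.
Hiring Huddle starts after Compliance Readout ends, so Compliance Readout has no further overlaps.
Design Workshop starts before Roadmap Review ends → Roadmap Review and Design Workshop overlap.
Hiring Huddle starts after Roadmap Review ends, so Roadmap Review has no further overlaps.
Hiring Huddle starts after Design Workshop ends, so Design Workshop has no further overlaps.
Safety Debrief starts before Hiring Huddle ends → Hiring Huddle and Safety Debrief overlap.

Compliance Readout & Design Workshop, Compliance Readout & Roadmap Review, Design Huddle & Hiring Standup, Design Huddle & Roadmap Debrief, Design Workshop & Roadmap Review, Hiring Huddle & Safety Debrief, Hiring Standup & Roadmap Debrief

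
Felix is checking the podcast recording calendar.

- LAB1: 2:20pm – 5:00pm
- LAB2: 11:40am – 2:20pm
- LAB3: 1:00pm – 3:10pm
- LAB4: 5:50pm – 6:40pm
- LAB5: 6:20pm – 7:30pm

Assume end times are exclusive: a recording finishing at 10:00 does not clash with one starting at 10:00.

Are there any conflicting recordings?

Sorted by start: LAB2, LAB3, LAB1, LAB4, LAB5.
LAB3 starts before LAB2 ends → LAB2 and LAB3 overlap.
That's a conflict, so the schedule is not conflict-free.

Yes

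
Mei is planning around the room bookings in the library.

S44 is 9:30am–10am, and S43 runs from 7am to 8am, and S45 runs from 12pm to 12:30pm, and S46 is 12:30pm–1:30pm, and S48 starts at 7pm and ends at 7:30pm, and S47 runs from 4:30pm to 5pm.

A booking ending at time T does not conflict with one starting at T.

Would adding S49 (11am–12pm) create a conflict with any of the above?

S43: ends 8am at or before S49 starts 11am → clear.
S44: ends 10am at or before S49 starts 11am → clear.
S45: starts 12pm at or after S49 ends 12pm → clear.
S46: starts 12:30pm at or after S49 ends 12pm → clear.
S47: starts 4:30pm at or after S49 ends 12pm → clear.
S48: starts 7pm at or after S49 ends 12pm → clear.

No — it doesn't clash with anything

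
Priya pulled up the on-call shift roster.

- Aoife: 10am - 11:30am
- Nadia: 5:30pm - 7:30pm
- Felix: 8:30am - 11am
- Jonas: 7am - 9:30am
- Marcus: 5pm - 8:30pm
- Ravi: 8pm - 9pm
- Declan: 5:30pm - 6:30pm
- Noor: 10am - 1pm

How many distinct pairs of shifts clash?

Sorted by start: Jonas, Felix, Noor, Aoife, Marcus, Nadia, Declan, Ravi.
Felix starts before Jonas ends → Jonas and Felix overlap.
Noor starts after Jonas ends — done with Jonas.
Noor starts before Felix ends → Felix and Noor overlap.
Aoife starts before Felix ends → Felix and Aoife overlap.
Marcus starts after Felix ends — done with Felix.
Aoife starts before Noor ends → Noor and Aoife overlap.
Marcus starts after Noor ends — done with Noor.
Marcus starts after Aoife ends — done with Aoife.
Nadia starts before Marcus ends → Marcus and Nadia overlap.
Declan starts before Marcus ends → Marcus and Declan overlap.
Ravi starts before Marcus ends → Marcus and Ravi overlap.
Declan starts before Nadia ends → Nadia and Declan overlap.
Ravi starts after Nadia ends.
Ravi starts after Declan ends.
Overlapping pairs: Aoife & Felix, Aoife & Noor, Declan & Marcus, Declan & Nadia, Felix & Jonas, Felix & Noor, Marcus & Nadia, Marcus & Ravi — 8 in total.

8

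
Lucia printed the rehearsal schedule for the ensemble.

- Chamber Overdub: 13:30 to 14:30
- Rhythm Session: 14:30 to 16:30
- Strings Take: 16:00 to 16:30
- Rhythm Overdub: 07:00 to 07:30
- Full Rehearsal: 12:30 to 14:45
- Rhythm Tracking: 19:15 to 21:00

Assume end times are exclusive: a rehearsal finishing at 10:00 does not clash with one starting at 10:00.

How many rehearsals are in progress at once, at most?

Walk through starts and ends in time order (an end at T is processed before a start at T):
07:00 start Rhythm Overdub → 1
07:30 end Rhythm Overdub → 0
12:30 start Full Rehearsal → 1
13:30 start Chamber Overdub → 2
14:30 end Chamber Overdub → 1
14:30 start Rhythm Session → 2
14:45 end Full Rehearsal → 1
16:00 start Strings Take → 2
16:30 end Rhythm Session → 1
16:30 end Strings Take → 0
19:15 start Rhythm Tracking → 1
21:00 end Rhythm Tracking → 0
Peak is 2, at 13:30 (Chamber Overdub, Full Rehearsal).

2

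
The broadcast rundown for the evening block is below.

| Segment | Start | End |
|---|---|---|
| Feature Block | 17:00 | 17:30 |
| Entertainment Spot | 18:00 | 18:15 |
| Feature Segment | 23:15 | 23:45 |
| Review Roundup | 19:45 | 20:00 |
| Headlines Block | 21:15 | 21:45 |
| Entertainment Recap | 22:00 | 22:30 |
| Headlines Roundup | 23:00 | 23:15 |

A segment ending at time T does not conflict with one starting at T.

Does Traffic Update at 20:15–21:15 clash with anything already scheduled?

Feature Block: ends 17:30 at or before Traffic Update starts 20:15 → clear.
Entertainment Spot: ends 18:15 at or before Traffic Update starts 20:15 → clear.
Review Roundup: ends 20:00 at or before Traffic Update starts 20:15 → clear.
Headlines Block: starts 21:15 at or after Traffic Update ends 21:15 → clear.
Entertainment Recap: starts 22:00 at or after Traffic Update ends 21:15 → clear.
Headlines Roundup: starts 23:00 at or after Traffic Update ends 21:15 → clear.
Feature Segment: starts 23:15 at or after Traffic Update ends 21:15 → clear.

No — it doesn't clash with anything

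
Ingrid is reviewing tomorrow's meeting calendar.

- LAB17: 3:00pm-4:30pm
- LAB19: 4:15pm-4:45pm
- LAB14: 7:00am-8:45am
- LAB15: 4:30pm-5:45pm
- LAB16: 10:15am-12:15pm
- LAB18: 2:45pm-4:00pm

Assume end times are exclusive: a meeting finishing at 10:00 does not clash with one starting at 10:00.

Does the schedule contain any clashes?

Sorted by start: LAB14, LAB16, LAB18, LAB17, LAB19, LAB15.
LAB16 starts after LAB14 ends, so LAB14 has no further overlaps.
LAB18 starts after LAB16 ends, so LAB16 has no further overlaps.
LAB17 starts before LAB18 ends → LAB18 and LAB17 overlap.
That's a conflict, so the schedule is not conflict-free.

Yes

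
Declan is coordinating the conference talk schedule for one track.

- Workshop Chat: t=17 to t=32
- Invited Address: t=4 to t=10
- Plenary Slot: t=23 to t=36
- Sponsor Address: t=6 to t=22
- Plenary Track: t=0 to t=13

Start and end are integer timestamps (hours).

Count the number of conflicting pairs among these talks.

5

Sorted by start: Plenary Track, Invited Address, Sponsor Address, Workshop Chat, Plenary Slot.
Invited Address starts before Plenary Track ends → Plenary Track and Invited Address overlap.
Sponsor Address starts before Plenary Track ends → Plenary Track and Sponsor Address overlap.
Workshop Chat starts after Plenary Track ends, so nothing later overlaps Plenary Track either.
Sponsor Address starts before Invited Address ends → Invited Address and Sponsor Address overlap.
Workshop Chat starts after Invited Address ends, so nothing later overlaps Invited Address either.
Workshop Chat starts before Sponsor Address ends → Sponsor Address and Workshop Chat overlap.
Plenary Slot starts after Sponsor Address ends.
Plenary Slot starts before Workshop Chat ends → Workshop Chat and Plenary Slot overlap.
Overlapping pairs: Invited Address & Plenary Track, Invited Address & Sponsor Address, Plenary Slot & Workshop Chat, Plenary Track & Sponsor Address, Sponsor Address & Workshop Chat — 5 in total.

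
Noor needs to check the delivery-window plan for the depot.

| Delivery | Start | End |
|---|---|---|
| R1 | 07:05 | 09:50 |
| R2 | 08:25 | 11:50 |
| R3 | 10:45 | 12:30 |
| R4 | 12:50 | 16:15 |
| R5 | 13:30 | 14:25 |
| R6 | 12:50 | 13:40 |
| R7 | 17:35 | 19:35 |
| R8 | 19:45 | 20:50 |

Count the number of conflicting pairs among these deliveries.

5

Sorted by start: R1, R2, R3, R4, R6, R5, R7, R8.
R2 starts before R1 ends → R1 and R2 overlap.
R3 starts after R1 ends, so R1 has no further overlaps.
R3 starts before R2 ends → R2 and R3 overlap.
R4 starts after R2 ends, so R2 has no further overlaps.
R4 starts after R3 ends, so R3 has no further overlaps.
R6 starts before R4 ends → R4 and R6 overlap.
R5 starts before R4 ends → R4 and R5 overlap.
R7 starts after R4 ends, so R4 has no further overlaps.
R5 starts before R6 ends → R6 and R5 overlap.
R7 starts after R6 ends, so R6 has no further overlaps.
R7 starts after R5 ends, so R5 has no further overlaps.
R8 starts after R7 ends.
Overlapping pairs: R1 & R2, R2 & R3, R4 & R5, R4 & R6, R5 & R6 — 5 in total.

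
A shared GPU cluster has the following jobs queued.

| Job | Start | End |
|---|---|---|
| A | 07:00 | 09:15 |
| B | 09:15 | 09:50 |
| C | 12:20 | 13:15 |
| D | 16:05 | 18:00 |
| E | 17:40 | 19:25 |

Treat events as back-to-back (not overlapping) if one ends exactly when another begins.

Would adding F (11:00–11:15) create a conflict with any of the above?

No — it doesn't clash with anything

A: ends 09:15 at or before F starts 11:00 → clear.
B: ends 09:50 at or before F starts 11:00 → clear.
C: starts 12:20 at or after F ends 11:15 → clear.
D: starts 16:05 at or after F ends 11:15 → clear.
E: starts 17:40 at or after F ends 11:15 → clear.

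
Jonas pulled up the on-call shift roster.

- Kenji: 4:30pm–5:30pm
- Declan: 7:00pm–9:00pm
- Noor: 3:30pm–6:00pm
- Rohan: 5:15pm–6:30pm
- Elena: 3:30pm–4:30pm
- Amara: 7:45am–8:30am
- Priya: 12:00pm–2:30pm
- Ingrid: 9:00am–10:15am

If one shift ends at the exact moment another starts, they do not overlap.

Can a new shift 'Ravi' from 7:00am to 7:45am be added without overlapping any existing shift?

Amara: starts 7:45am at or after Ravi ends 7:45am → clear.
Ingrid: starts 9:00am at or after Ravi ends 7:45am → clear.
Priya: starts 12:00pm at or after Ravi ends 7:45am → clear.
Noor: starts 3:30pm at or after Ravi ends 7:45am → clear.
Elena: starts 3:30pm at or after Ravi ends 7:45am → clear.
Kenji: starts 4:30pm at or after Ravi ends 7:45am → clear.
Rohan: starts 5:15pm at or after Ravi ends 7:45am → clear.
Declan: starts 7:00pm at or after Ravi ends 7:45am → clear.

Yes — the slot is free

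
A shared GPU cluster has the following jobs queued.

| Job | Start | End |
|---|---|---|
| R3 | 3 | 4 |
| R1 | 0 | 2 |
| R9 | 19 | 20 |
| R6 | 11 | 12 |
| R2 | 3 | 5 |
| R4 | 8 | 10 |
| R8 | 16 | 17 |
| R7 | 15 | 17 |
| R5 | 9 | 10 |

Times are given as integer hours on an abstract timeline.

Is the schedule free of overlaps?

Sorted by start: R1, R2, R3, R4, R5, R6, R7, R8, R9.
R2 starts after R1 ends; R1 is clear from here.
R3 starts before R2 ends → R2 and R3 overlap.
That's a conflict, so the schedule is not conflict-free.

No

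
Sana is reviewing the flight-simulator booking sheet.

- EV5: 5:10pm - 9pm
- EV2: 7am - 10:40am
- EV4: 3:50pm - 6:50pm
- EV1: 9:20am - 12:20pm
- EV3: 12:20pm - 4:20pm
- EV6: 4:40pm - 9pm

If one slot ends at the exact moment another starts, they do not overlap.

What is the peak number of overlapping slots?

Sort all start/end points and keep a running count:
7am start EV2 → 1
9:20am start EV1 → 2
10:40am end EV2 → 1
12:20pm end EV1 → 0
12:20pm start EV3 → 1
3:50pm start EV4 → 2
4:20pm end EV3 → 1
4:40pm start EV6 → 2
5:10pm start EV5 → 3
6:50pm end EV4 → 2
9pm end EV5 → 1
9pm end EV6 → 0
Peak is 3, at 5:10pm (EV4, EV5, EV6).

3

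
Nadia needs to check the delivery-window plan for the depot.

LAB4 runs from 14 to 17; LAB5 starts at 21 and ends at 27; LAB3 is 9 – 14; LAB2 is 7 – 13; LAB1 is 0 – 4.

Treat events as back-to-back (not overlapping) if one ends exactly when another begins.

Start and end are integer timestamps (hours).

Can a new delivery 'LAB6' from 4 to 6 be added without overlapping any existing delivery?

Yes — the slot is free

LAB1: ends 4 at or before LAB6 starts 4 → clear.
LAB2: starts 7 at or after LAB6 ends 6 → clear.
LAB3: starts 9 at or after LAB6 ends 6 → clear.
LAB4: starts 14 at or after LAB6 ends 6 → clear.
LAB5: starts 21 at or after LAB6 ends 6 → clear.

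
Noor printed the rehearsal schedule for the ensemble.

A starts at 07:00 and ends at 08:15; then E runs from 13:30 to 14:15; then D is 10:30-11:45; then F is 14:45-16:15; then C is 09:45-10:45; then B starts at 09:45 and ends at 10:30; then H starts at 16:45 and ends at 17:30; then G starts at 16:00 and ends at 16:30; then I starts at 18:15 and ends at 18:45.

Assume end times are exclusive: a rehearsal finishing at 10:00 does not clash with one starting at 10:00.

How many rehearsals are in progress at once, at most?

2

Sort all start/end points and keep a running count:
07:00 start A → 1
08:15 end A → 0
09:45 start B → 1
09:45 start C → 2
10:30 end B → 1
10:30 start D → 2
10:45 end C → 1
11:45 end D → 0
13:30 start E → 1
14:15 end E → 0
14:45 start F → 1
16:00 start G → 2
16:15 end F → 1
16:30 end G → 0
16:45 start H → 1
17:30 end H → 0
18:15 start I → 1
18:45 end I → 0
Peak is 2, at 09:45 (B, C).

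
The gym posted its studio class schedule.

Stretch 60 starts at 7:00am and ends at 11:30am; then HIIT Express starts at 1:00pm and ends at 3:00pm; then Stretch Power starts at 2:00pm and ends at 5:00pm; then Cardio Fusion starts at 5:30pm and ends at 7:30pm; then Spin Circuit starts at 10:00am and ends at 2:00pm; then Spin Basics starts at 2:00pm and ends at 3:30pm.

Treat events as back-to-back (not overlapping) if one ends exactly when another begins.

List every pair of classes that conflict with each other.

HIIT Express & Spin Basics, HIIT Express & Spin Circuit, HIIT Express & Stretch Power, Spin Basics & Stretch Power, Spin Circuit & Stretch 60

Check each pair: they overlap iff neither finishes before the other starts.
Sorted by start: Stretch 60, Spin Circuit, HIIT Express, Stretch Power, Spin Basics, Cardio Fusion.
Spin Circuit starts before Stretch 60 ends → Stretch 60 and Spin Circuit overlap.
HIIT Express starts after Stretch 60 ends, so nothing later overlaps Stretch 60 either.
HIIT Express starts before Spin Circuit ends → Spin Circuit and HIIT Express overlap.
Stretch Power starts exactly when Spin Circuit ends (back-to-back, no overlap), so nothing later overlaps Spin Circuit either.
Stretch Power starts before HIIT Express ends → HIIT Express and Stretch Power overlap.
Spin Basics starts before HIIT Express ends → HIIT Express and Spin Basics overlap.
Cardio Fusion starts after HIIT Express ends.
Spin Basics starts before Stretch Power ends → Stretch Power and Spin Basics overlap.
Cardio Fusion starts after Stretch Power ends.
Cardio Fusion starts after Spin Basics ends.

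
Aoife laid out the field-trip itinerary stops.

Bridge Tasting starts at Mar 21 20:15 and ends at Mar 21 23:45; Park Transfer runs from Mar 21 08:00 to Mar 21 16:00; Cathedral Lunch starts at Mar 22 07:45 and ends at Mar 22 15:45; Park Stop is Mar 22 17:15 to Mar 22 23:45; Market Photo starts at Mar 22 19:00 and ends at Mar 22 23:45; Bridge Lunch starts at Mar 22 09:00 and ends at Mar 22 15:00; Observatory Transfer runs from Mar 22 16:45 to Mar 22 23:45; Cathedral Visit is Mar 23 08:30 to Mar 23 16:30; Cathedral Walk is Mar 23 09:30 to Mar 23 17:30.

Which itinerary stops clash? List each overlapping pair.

Bridge Lunch & Cathedral Lunch, Cathedral Visit & Cathedral Walk, Market Photo & Observatory Transfer, Market Photo & Park Stop, Observatory Transfer & Park Stop

Sorted by start: Park Transfer, Bridge Tasting, Cathedral Lunch, Bridge Lunch, Observatory Transfer, Park Stop, Market Photo, Cathedral Visit, Cathedral Walk.
Bridge Tasting starts after Park Transfer ends — done with Park Transfer.
Cathedral Lunch starts after Bridge Tasting ends — done with Bridge Tasting.
Bridge Lunch starts before Cathedral Lunch ends → Cathedral Lunch and Bridge Lunch overlap.
Observatory Transfer starts after Cathedral Lunch ends — done with Cathedral Lunch.
Observatory Transfer starts after Bridge Lunch ends — done with Bridge Lunch.
Park Stop starts before Observatory Transfer ends → Observatory Transfer and Park Stop overlap.
Market Photo starts before Observatory Transfer ends → Observatory Transfer and Market Photo overlap.
Cathedral Visit starts after Observatory Transfer ends — done with Observatory Transfer.
Market Photo starts before Park Stop ends → Park Stop and Market Photo overlap.
Cathedral Visit starts after Park Stop ends — done with Park Stop.
Cathedral Visit starts after Market Photo ends — done with Market Photo.
Cathedral Walk starts before Cathedral Visit ends → Cathedral Visit and Cathedral Walk overlap.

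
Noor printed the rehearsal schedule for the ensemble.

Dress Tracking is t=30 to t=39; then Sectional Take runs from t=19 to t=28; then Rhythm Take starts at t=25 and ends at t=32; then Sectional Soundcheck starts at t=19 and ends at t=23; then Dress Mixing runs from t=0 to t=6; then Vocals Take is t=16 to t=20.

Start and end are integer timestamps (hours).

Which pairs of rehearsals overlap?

Check each pair: they overlap iff neither finishes before the other starts.
Sorted by start: Dress Mixing, Vocals Take, Sectional Soundcheck, Sectional Take, Rhythm Take, Dress Tracking.
Vocals Take starts after Dress Mixing ends, so Dress Mixing has no further overlaps.
Sectional Soundcheck starts before Vocals Take ends → Vocals Take and Sectional Soundcheck overlap.
Sectional Take starts before Vocals Take ends → Vocals Take and Sectional Take overlap.
Rhythm Take starts after Vocals Take ends, so Vocals Take has no further overlaps.
Sectional Take starts before Sectional Soundcheck ends → Sectional Soundcheck and Sectional Take overlap.
Rhythm Take starts after Sectional Soundcheck ends, so Sectional Soundcheck has no further overlaps.
Rhythm Take starts before Sectional Take ends → Sectional Take and Rhythm Take overlap.
Dress Tracking starts after Sectional Take ends.
Dress Tracking starts before Rhythm Take ends → Rhythm Take and Dress Tracking overlap.

Dress Tracking & Rhythm Take, Rhythm Take & Sectional Take, Sectional Soundcheck & Sectional Take, Sectional Soundcheck & Vocals Take, Sectional Take & Vocals Take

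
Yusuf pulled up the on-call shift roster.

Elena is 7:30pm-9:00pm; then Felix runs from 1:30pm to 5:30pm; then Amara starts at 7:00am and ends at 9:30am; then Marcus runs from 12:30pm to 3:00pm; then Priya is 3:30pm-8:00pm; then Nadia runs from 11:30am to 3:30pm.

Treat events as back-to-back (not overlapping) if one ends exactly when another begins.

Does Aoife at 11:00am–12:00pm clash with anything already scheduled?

Yes — it overlaps Nadia

Amara: ends 9:30am at or before Aoife starts 11:00am → clear.
Nadia: starts 11:30am before Aoife ends 12:00pm, and ends 3:30pm after Aoife starts 11:00am → overlap.
Marcus: starts 12:30pm at or after Aoife ends 12:00pm → clear.
Felix: starts 1:30pm at or after Aoife ends 12:00pm → clear.
Priya: starts 3:30pm at or after Aoife ends 12:00pm → clear.
Elena: starts 7:30pm at or after Aoife ends 12:00pm → clear.
Aoife overlaps Nadia.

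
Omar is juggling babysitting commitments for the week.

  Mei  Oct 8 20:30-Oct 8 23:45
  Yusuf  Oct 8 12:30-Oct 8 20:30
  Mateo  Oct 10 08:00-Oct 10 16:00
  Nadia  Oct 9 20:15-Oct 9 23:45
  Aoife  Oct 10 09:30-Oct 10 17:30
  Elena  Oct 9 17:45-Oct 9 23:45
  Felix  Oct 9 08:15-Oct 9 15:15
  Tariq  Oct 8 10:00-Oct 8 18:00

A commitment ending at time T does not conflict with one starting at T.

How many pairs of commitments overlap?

3

Sorted by start: Tariq, Yusuf, Mei, Felix, Elena, Nadia, Mateo, Aoife.
Yusuf starts before Tariq ends → Tariq and Yusuf overlap.
Mei starts after Tariq ends — done with Tariq.
Mei starts exactly when Yusuf ends (back-to-back, no overlap) — done with Yusuf.
Felix starts after Mei ends — done with Mei.
Elena starts after Felix ends — done with Felix.
Nadia starts before Elena ends → Elena and Nadia overlap.
Mateo starts after Elena ends — done with Elena.
Mateo starts after Nadia ends — done with Nadia.
Aoife starts before Mateo ends → Mateo and Aoife overlap.
Overlapping pairs: Aoife & Mateo, Elena & Nadia, Tariq & Yusuf — 3 in total.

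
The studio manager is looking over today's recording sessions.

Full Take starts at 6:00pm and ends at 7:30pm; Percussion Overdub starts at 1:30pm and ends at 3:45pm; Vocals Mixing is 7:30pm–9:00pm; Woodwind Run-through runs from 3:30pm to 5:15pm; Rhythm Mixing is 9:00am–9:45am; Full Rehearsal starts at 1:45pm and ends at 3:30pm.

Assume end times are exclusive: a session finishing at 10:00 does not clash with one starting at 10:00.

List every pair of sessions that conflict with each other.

Sorted by start: Rhythm Mixing, Percussion Overdub, Full Rehearsal, Woodwind Run-through, Full Take, Vocals Mixing.
Percussion Overdub starts after Rhythm Mixing ends, so Rhythm Mixing has no further overlaps.
Full Rehearsal starts before Percussion Overdub ends → Percussion Overdub and Full Rehearsal overlap.
Woodwind Run-through starts before Percussion Overdub ends → Percussion Overdub and Woodwind Run-through overlap.
Full Take starts after Percussion Overdub ends, so Percussion Overdub has no further overlaps.
Woodwind Run-through starts exactly when Full Rehearsal ends (back-to-back, no overlap), so Full Rehearsal has no further overlaps.
Full Take starts after Woodwind Run-through ends, so Woodwind Run-through has no further overlaps.
Vocals Mixing starts exactly when Full Take ends (back-to-back, no overlap).

Full Rehearsal & Percussion Overdub, Percussion Overdub & Woodwind Run-through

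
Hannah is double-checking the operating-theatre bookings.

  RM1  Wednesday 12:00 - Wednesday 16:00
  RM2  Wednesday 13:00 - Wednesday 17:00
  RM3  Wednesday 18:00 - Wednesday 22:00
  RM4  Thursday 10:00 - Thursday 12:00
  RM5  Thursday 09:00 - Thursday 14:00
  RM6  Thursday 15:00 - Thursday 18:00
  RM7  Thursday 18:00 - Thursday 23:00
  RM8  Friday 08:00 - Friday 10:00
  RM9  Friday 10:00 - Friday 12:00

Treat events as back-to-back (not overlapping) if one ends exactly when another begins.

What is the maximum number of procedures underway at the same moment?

2

Sort all start/end points and keep a running count:
Wednesday 12:00 start RM1 → 1
Wednesday 13:00 start RM2 → 2
Wednesday 16:00 end RM1 → 1
Wednesday 17:00 end RM2 → 0
Wednesday 18:00 start RM3 → 1
Wednesday 22:00 end RM3 → 0
Thursday 09:00 start RM5 → 1
Thursday 10:00 start RM4 → 2
Thursday 12:00 end RM4 → 1
Thursday 14:00 end RM5 → 0
Thursday 15:00 start RM6 → 1
Thursday 18:00 end RM6 → 0
Thursday 18:00 start RM7 → 1
Thursday 23:00 end RM7 → 0
Friday 08:00 start RM8 → 1
Friday 10:00 end RM8 → 0
Friday 10:00 start RM9 → 1
Friday 12:00 end RM9 → 0
Peak is 2, at Wednesday 13:00 (RM1, RM2).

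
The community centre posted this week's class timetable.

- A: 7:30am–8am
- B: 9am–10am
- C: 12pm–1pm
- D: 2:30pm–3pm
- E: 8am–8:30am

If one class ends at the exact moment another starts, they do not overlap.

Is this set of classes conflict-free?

Yes

Sorted by start: A, E, B, C, D.
E starts exactly when A ends (back-to-back, no overlap), so A has no further overlaps.
B starts after E ends, so E has no further overlaps.
C starts after B ends, so B has no further overlaps.
D starts after C ends.
Every pair is clear; the schedule has no overlaps.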